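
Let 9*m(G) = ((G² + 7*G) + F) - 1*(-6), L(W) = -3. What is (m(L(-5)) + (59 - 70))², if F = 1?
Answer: 10816/81 ≈ 133.53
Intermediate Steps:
m(G) = 7/9 + G²/9 + 7*G/9 (m(G) = (((G² + 7*G) + 1) - 1*(-6))/9 = ((1 + G² + 7*G) + 6)/9 = (7 + G² + 7*G)/9 = 7/9 + G²/9 + 7*G/9)
(m(L(-5)) + (59 - 70))² = ((7/9 + (⅑)*(-3)² + (7/9)*(-3)) + (59 - 70))² = ((7/9 + (⅑)*9 - 7/3) - 11)² = ((7/9 + 1 - 7/3) - 11)² = (-5/9 - 11)² = (-104/9)² = 10816/81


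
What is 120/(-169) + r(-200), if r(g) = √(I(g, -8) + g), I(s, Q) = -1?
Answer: -120/169 + I*√201 ≈ -0.71006 + 14.177*I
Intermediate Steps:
r(g) = √(-1 + g)
120/(-169) + r(-200) = 120/(-169) + √(-1 - 200) = -1/169*120 + √(-201) = -120/169 + I*√201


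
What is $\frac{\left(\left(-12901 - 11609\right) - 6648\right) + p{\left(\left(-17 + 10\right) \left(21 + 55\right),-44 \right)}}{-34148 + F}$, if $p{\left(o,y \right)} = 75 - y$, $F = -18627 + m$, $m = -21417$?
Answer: $\frac{31039}{74192} \approx 0.41836$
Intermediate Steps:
$F = -40044$ ($F = -18627 - 21417 = -40044$)
$\frac{\left(\left(-12901 - 11609\right) - 6648\right) + p{\left(\left(-17 + 10\right) \left(21 + 55\right),-44 \right)}}{-34148 + F} = \frac{\left(\left(-12901 - 11609\right) - 6648\right) + \left(75 - -44\right)}{-34148 - 40044} = \frac{\left(-24510 - 6648\right) + \left(75 + 44\right)}{-74192} = \left(-31158 + 119\right) \left(- \frac{1}{74192}\right) = \left(-31039\right) \left(- \frac{1}{74192}\right) = \frac{31039}{74192}$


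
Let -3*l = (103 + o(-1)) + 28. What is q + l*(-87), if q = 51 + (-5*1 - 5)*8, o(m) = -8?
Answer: 3538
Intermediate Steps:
l = -41 (l = -((103 - 8) + 28)/3 = -(95 + 28)/3 = -1/3*123 = -41)
q = -29 (q = 51 + (-5 - 5)*8 = 51 - 10*8 = 51 - 80 = -29)
q + l*(-87) = -29 - 41*(-87) = -29 + 3567 = 3538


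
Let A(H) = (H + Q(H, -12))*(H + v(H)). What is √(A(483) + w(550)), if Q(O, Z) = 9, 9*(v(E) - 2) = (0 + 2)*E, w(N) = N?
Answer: 3*√32442 ≈ 540.35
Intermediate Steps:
v(E) = 2 + 2*E/9 (v(E) = 2 + ((0 + 2)*E)/9 = 2 + (2*E)/9 = 2 + 2*E/9)
A(H) = (2 + 11*H/9)*(9 + H) (A(H) = (H + 9)*(H + (2 + 2*H/9)) = (9 + H)*(2 + 11*H/9) = (2 + 11*H/9)*(9 + H))
√(A(483) + w(550)) = √((18 + 13*483 + (11/9)*483²) + 550) = √((18 + 6279 + (11/9)*233289) + 550) = √((18 + 6279 + 285131) + 550) = √(291428 + 550) = √291978 = 3*√32442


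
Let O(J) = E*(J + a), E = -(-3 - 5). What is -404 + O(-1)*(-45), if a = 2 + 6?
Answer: -2924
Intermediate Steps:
E = 8 (E = -1*(-8) = 8)
a = 8
O(J) = 64 + 8*J (O(J) = 8*(J + 8) = 8*(8 + J) = 64 + 8*J)
-404 + O(-1)*(-45) = -404 + (64 + 8*(-1))*(-45) = -404 + (64 - 8)*(-45) = -404 + 56*(-45) = -404 - 2520 = -2924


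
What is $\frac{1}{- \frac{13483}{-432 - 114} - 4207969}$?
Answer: $- \frac{546}{2297537591} \approx -2.3765 \cdot 10^{-7}$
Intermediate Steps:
$\frac{1}{- \frac{13483}{-432 - 114} - 4207969} = \frac{1}{- \frac{13483}{-546} - 4207969} = \frac{1}{\left(-13483\right) \left(- \frac{1}{546}\right) - 4207969} = \frac{1}{\frac{13483}{546} - 4207969} = \frac{1}{- \frac{2297537591}{546}} = - \frac{546}{2297537591}$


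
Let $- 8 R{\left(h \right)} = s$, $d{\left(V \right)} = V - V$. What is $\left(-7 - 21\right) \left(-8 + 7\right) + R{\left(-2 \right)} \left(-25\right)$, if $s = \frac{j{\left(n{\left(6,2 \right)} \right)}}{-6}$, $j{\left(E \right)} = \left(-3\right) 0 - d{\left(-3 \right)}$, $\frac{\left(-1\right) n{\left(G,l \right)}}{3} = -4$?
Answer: $28$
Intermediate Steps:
$n{\left(G,l \right)} = 12$ ($n{\left(G,l \right)} = \left(-3\right) \left(-4\right) = 12$)
$d{\left(V \right)} = 0$
$j{\left(E \right)} = 0$ ($j{\left(E \right)} = \left(-3\right) 0 - 0 = 0 + 0 = 0$)
$s = 0$ ($s = \frac{0}{-6} = 0 \left(- \frac{1}{6}\right) = 0$)
$R{\left(h \right)} = 0$ ($R{\left(h \right)} = \left(- \frac{1}{8}\right) 0 = 0$)
$\left(-7 - 21\right) \left(-8 + 7\right) + R{\left(-2 \right)} \left(-25\right) = \left(-7 - 21\right) \left(-8 + 7\right) + 0 \left(-25\right) = \left(-28\right) \left(-1\right) + 0 = 28 + 0 = 28$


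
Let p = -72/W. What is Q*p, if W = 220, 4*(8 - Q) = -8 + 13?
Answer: -243/110 ≈ -2.2091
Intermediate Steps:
Q = 27/4 (Q = 8 - (-8 + 13)/4 = 8 - ¼*5 = 8 - 5/4 = 27/4 ≈ 6.7500)
p = -18/55 (p = -72/220 = -72*1/220 = -18/55 ≈ -0.32727)
Q*p = (27/4)*(-18/55) = -243/110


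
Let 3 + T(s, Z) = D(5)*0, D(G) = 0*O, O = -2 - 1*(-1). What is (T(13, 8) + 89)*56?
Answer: 4816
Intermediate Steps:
O = -1 (O = -2 + 1 = -1)
D(G) = 0 (D(G) = 0*(-1) = 0)
T(s, Z) = -3 (T(s, Z) = -3 + 0*0 = -3 + 0 = -3)
(T(13, 8) + 89)*56 = (-3 + 89)*56 = 86*56 = 4816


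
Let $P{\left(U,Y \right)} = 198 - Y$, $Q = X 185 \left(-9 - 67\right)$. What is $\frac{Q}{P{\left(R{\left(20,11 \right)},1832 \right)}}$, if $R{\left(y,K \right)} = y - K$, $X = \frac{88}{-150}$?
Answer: $- \frac{3256}{645} \approx -5.0481$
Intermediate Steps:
$X = - \frac{44}{75}$ ($X = 88 \left(- \frac{1}{150}\right) = - \frac{44}{75} \approx -0.58667$)
$Q = \frac{123728}{15}$ ($Q = \left(- \frac{44}{75}\right) 185 \left(-9 - 67\right) = \left(- \frac{1628}{15}\right) \left(-76\right) = \frac{123728}{15} \approx 8248.5$)
$\frac{Q}{P{\left(R{\left(20,11 \right)},1832 \right)}} = \frac{123728}{15 \left(198 - 1832\right)} = \frac{123728}{15 \left(-1634\right)} = \frac{123728}{15} \left(- \frac{1}{1634}\right) = - \frac{3256}{645}$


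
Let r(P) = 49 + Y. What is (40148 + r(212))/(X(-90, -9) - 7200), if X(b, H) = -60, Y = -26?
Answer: -40171/7260 ≈ -5.5332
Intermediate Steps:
r(P) = 23 (r(P) = 49 - 26 = 23)
(40148 + r(212))/(X(-90, -9) - 7200) = (40148 + 23)/(-60 - 7200) = 40171/(-7260) = 40171*(-1/7260) = -40171/7260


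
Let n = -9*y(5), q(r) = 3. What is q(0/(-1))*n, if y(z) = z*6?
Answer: -810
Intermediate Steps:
y(z) = 6*z
n = -270 (n = -54*5 = -9*30 = -270)
q(0/(-1))*n = 3*(-270) = -810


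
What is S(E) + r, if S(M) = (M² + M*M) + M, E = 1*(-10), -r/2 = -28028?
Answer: 56246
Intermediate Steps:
r = 56056 (r = -2*(-28028) = 56056)
E = -10
S(M) = M + 2*M² (S(M) = (M² + M²) + M = 2*M² + M = M + 2*M²)
S(E) + r = -10*(1 + 2*(-10)) + 56056 = -10*(1 - 20) + 56056 = -10*(-19) + 56056 = 190 + 56056 = 56246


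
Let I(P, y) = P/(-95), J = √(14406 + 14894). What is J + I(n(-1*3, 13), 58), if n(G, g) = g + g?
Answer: -26/95 + 10*√293 ≈ 170.90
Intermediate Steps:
n(G, g) = 2*g
J = 10*√293 (J = √29300 = 10*√293 ≈ 171.17)
I(P, y) = -P/95 (I(P, y) = P*(-1/95) = -P/95)
J + I(n(-1*3, 13), 58) = 10*√293 - 2*13/95 = 10*√293 - 1/95*26 = 10*√293 - 26/95 = -26/95 + 10*√293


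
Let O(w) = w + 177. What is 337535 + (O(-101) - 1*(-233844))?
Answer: 571455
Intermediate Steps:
O(w) = 177 + w
337535 + (O(-101) - 1*(-233844)) = 337535 + ((177 - 101) - 1*(-233844)) = 337535 + (76 + 233844) = 337535 + 233920 = 571455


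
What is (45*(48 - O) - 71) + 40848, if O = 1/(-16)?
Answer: 687037/16 ≈ 42940.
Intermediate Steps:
O = -1/16 ≈ -0.062500
(45*(48 - O) - 71) + 40848 = (45*(48 - 1*(-1/16)) - 71) + 40848 = (45*(48 + 1/16) - 71) + 40848 = (45*(769/16) - 71) + 40848 = (34605/16 - 71) + 40848 = 33469/16 + 40848 = 687037/16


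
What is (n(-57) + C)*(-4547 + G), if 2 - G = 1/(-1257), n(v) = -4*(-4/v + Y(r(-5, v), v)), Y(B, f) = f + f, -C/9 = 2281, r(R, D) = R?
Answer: 6536756428328/71649 ≈ 9.1233e+7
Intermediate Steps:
C = -20529 (C = -9*2281 = -20529)
Y(B, f) = 2*f
n(v) = -8*v + 16/v (n(v) = -4*(-4/v + 2*v) = -8*v + 16/v)
G = 2515/1257 (G = 2 - 1/(-1257) = 2 - 1*(-1/1257) = 2 + 1/1257 = 2515/1257 ≈ 2.0008)
(n(-57) + C)*(-4547 + G) = ((-8*(-57) + 16/(-57)) - 20529)*(-4547 + 2515/1257) = ((456 + 16*(-1/57)) - 20529)*(-5713064/1257) = ((456 - 16/57) - 20529)*(-5713064/1257) = (25976/57 - 20529)*(-5713064/1257) = -1144177/57*(-5713064/1257) = 6536756428328/71649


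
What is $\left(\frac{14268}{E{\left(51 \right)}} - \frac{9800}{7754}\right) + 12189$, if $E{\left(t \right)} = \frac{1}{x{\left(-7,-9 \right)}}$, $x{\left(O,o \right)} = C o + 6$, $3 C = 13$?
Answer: $- \frac{1778210335}{3877} \approx -4.5866 \cdot 10^{5}$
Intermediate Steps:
$C = \frac{13}{3}$ ($C = \frac{1}{3} \cdot 13 = \frac{13}{3} \approx 4.3333$)
$x{\left(O,o \right)} = 6 + \frac{13 o}{3}$ ($x{\left(O,o \right)} = \frac{13 o}{3} + 6 = 6 + \frac{13 o}{3}$)
$E{\left(t \right)} = - \frac{1}{33}$ ($E{\left(t \right)} = \frac{1}{6 + \frac{13}{3} \left(-9\right)} = \frac{1}{6 - 39} = \frac{1}{-33} = - \frac{1}{33}$)
$\left(\frac{14268}{E{\left(51 \right)}} - \frac{9800}{7754}\right) + 12189 = \left(\frac{14268}{- \frac{1}{33}} - \frac{9800}{7754}\right) + 12189 = \left(14268 \left(-33\right) - \frac{4900}{3877}\right) + 12189 = \left(-470844 - \frac{4900}{3877}\right) + 12189 = - \frac{1825467088}{3877} + 12189 = - \frac{1778210335}{3877}$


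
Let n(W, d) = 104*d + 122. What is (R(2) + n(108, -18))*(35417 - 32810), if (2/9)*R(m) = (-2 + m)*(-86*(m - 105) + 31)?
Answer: -4562250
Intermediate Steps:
n(W, d) = 122 + 104*d
R(m) = 9*(-2 + m)*(9061 - 86*m)/2 (R(m) = 9*((-2 + m)*(-86*(m - 105) + 31))/2 = 9*((-2 + m)*(-86*(-105 + m) + 31))/2 = 9*((-2 + m)*((9030 - 86*m) + 31))/2 = 9*((-2 + m)*(9061 - 86*m))/2 = 9*(-2 + m)*(9061 - 86*m)/2)
(R(2) + n(108, -18))*(35417 - 32810) = ((-81549 - 387*2² + (83097/2)*2) + (122 + 104*(-18)))*(35417 - 32810) = ((-81549 - 387*4 + 83097) + (122 - 1872))*2607 = ((-81549 - 1548 + 83097) - 1750)*2607 = (0 - 1750)*2607 = -1750*2607 = -4562250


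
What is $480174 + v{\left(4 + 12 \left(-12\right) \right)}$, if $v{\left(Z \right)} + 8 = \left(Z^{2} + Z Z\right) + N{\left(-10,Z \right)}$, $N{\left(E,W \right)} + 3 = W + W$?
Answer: $519083$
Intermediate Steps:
$N{\left(E,W \right)} = -3 + 2 W$ ($N{\left(E,W \right)} = -3 + \left(W + W\right) = -3 + 2 W$)
$v{\left(Z \right)} = -11 + 2 Z + 2 Z^{2}$ ($v{\left(Z \right)} = -8 + \left(\left(Z^{2} + Z Z\right) + \left(-3 + 2 Z\right)\right) = -8 + \left(\left(Z^{2} + Z^{2}\right) + \left(-3 + 2 Z\right)\right) = -8 + \left(2 Z^{2} + \left(-3 + 2 Z\right)\right) = -8 + \left(-3 + 2 Z + 2 Z^{2}\right) = -11 + 2 Z + 2 Z^{2}$)
$480174 + v{\left(4 + 12 \left(-12\right) \right)} = 480174 + \left(-11 + 2 \left(4 + 12 \left(-12\right)\right) + 2 \left(4 + 12 \left(-12\right)\right)^{2}\right) = 480174 + \left(-11 + 2 \left(4 - 144\right) + 2 \left(4 - 144\right)^{2}\right) = 480174 + \left(-11 + 2 \left(-140\right) + 2 \left(-140\right)^{2}\right) = 480174 - -38909 = 480174 + 38909 = 519083$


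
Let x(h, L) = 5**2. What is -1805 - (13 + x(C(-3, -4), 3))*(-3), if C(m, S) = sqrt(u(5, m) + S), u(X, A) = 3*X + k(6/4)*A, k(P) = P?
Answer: -1691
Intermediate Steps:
u(X, A) = 3*X + 3*A/2 (u(X, A) = 3*X + (6/4)*A = 3*X + (6*(1/4))*A = 3*X + 3*A/2)
C(m, S) = sqrt(15 + S + 3*m/2) (C(m, S) = sqrt((3*5 + 3*m/2) + S) = sqrt((15 + 3*m/2) + S) = sqrt(15 + S + 3*m/2))
x(h, L) = 25
-1805 - (13 + x(C(-3, -4), 3))*(-3) = -1805 - (13 + 25)*(-3) = -1805 - 38*(-3) = -1805 - 1*(-114) = -1805 + 114 = -1691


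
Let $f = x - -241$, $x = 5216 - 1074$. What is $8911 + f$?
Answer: $13294$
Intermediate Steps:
$x = 4142$ ($x = 5216 - 1074 = 4142$)
$f = 4383$ ($f = 4142 - -241 = 4142 + 241 = 4383$)
$8911 + f = 8911 + 4383 = 13294$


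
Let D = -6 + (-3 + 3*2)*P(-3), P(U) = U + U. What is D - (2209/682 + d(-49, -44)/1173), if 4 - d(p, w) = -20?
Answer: -7269063/266662 ≈ -27.259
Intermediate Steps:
d(p, w) = 24 (d(p, w) = 4 - 1*(-20) = 4 + 20 = 24)
P(U) = 2*U
D = -24 (D = -6 + (-3 + 3*2)*(2*(-3)) = -6 + (-3 + 6)*(-6) = -6 + 3*(-6) = -6 - 18 = -24)
D - (2209/682 + d(-49, -44)/1173) = -24 - (2209/682 + 24/1173) = -24 - (2209*(1/682) + 24*(1/1173)) = -24 - (2209/682 + 8/391) = -24 - 1*869175/266662 = -24 - 869175/266662 = -7269063/266662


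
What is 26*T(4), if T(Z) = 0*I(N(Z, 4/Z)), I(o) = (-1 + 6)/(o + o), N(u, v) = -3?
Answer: 0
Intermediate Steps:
I(o) = 5/(2*o) (I(o) = 5/((2*o)) = 5*(1/(2*o)) = 5/(2*o))
T(Z) = 0 (T(Z) = 0*((5/2)/(-3)) = 0*((5/2)*(-⅓)) = 0*(-⅚) = 0)
26*T(4) = 26*0 = 0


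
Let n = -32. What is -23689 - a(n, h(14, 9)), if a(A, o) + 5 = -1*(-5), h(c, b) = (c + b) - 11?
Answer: -23689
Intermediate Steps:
h(c, b) = -11 + b + c (h(c, b) = (b + c) - 11 = -11 + b + c)
a(A, o) = 0 (a(A, o) = -5 - 1*(-5) = -5 + 5 = 0)
-23689 - a(n, h(14, 9)) = -23689 - 1*0 = -23689 + 0 = -23689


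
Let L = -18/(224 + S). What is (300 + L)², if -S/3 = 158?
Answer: 1406925081/15625 ≈ 90043.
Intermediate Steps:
S = -474 (S = -3*158 = -474)
L = 9/125 (L = -18/(224 - 474) = -18/(-250) = -18*(-1/250) = 9/125 ≈ 0.072000)
(300 + L)² = (300 + 9/125)² = (37509/125)² = 1406925081/15625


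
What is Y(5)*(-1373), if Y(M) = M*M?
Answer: -34325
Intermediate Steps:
Y(M) = M²
Y(5)*(-1373) = 5²*(-1373) = 25*(-1373) = -34325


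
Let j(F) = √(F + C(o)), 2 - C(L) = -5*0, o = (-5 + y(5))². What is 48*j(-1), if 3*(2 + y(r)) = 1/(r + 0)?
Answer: 48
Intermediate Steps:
y(r) = -2 + 1/(3*r) (y(r) = -2 + 1/(3*(r + 0)) = -2 + 1/(3*r))
o = 10816/225 (o = (-5 + (-2 + (⅓)/5))² = (-5 + (-2 + (⅓)*(⅕)))² = (-5 + (-2 + 1/15))² = (-5 - 29/15)² = (-104/15)² = 10816/225 ≈ 48.071)
C(L) = 2 (C(L) = 2 - (-5)*0 = 2 - 1*0 = 2 + 0 = 2)
j(F) = √(2 + F) (j(F) = √(F + 2) = √(2 + F))
48*j(-1) = 48*√(2 - 1) = 48*√1 = 48*1 = 48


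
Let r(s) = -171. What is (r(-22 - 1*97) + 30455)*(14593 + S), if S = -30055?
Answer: -468251208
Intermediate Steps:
(r(-22 - 1*97) + 30455)*(14593 + S) = (-171 + 30455)*(14593 - 30055) = 30284*(-15462) = -468251208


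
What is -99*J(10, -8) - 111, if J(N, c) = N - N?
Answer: -111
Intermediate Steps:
J(N, c) = 0
-99*J(10, -8) - 111 = -99*0 - 111 = 0 - 111 = -111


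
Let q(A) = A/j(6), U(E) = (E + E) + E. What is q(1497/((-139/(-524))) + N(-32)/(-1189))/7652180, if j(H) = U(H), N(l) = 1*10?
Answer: 466341751/11382150967020 ≈ 4.0971e-5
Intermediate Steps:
U(E) = 3*E (U(E) = 2*E + E = 3*E)
N(l) = 10
j(H) = 3*H
q(A) = A/18 (q(A) = A/((3*6)) = A/18)
q(1497/((-139/(-524))) + N(-32)/(-1189))/7652180 = ((1497/((-139/(-524))) + 10/(-1189))/18)/7652180 = ((1497/((-139*(-1/524))) + 10*(-1/1189))/18)*(1/7652180) = ((1497/(139/524) - 10/1189)/18)*(1/7652180) = ((1497*(524/139) - 10/1189)/18)*(1/7652180) = ((784428/139 - 10/1189)/18)*(1/7652180) = ((1/18)*(932683502/165271))*(1/7652180) = (466341751/1487439)*(1/7652180) = 466341751/11382150967020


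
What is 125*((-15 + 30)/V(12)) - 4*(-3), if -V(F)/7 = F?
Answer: -289/28 ≈ -10.321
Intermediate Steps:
V(F) = -7*F
125*((-15 + 30)/V(12)) - 4*(-3) = 125*((-15 + 30)/((-7*12))) - 4*(-3) = 125*(15/(-84)) + 12 = 125*(15*(-1/84)) + 12 = 125*(-5/28) + 12 = -625/28 + 12 = -289/28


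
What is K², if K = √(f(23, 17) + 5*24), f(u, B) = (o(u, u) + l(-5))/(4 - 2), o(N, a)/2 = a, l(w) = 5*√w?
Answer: 143 + 5*I*√5/2 ≈ 143.0 + 5.5902*I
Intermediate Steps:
o(N, a) = 2*a
f(u, B) = u + 5*I*√5/2 (f(u, B) = (2*u + 5*√(-5))/(4 - 2) = (2*u + 5*(I*√5))/2 = (2*u + 5*I*√5)*(½) = u + 5*I*√5/2)
K = √(143 + 5*I*√5/2) (K = √((23 + 5*I*√5/2) + 5*24) = √((23 + 5*I*√5/2) + 120) = √(143 + 5*I*√5/2) ≈ 11.961 + 0.2337*I)
K² = (√(572 + 10*I*√5)/2)² = 143 + 5*I*√5/2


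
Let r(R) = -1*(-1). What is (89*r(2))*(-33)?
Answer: -2937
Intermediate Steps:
r(R) = 1
(89*r(2))*(-33) = (89*1)*(-33) = 89*(-33) = -2937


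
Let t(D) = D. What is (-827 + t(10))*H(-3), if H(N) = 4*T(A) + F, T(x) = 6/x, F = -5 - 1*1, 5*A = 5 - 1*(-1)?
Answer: -11438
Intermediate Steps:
A = 6/5 (A = (5 - 1*(-1))/5 = (5 + 1)/5 = (1/5)*6 = 6/5 ≈ 1.2000)
F = -6 (F = -5 - 1 = -6)
H(N) = 14 (H(N) = 4*(6/(6/5)) - 6 = 4*(6*(5/6)) - 6 = 4*5 - 6 = 20 - 6 = 14)
(-827 + t(10))*H(-3) = (-827 + 10)*14 = -817*14 = -11438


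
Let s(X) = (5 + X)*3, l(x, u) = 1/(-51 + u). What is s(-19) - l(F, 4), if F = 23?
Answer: -1973/47 ≈ -41.979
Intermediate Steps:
s(X) = 15 + 3*X
s(-19) - l(F, 4) = (15 + 3*(-19)) - 1/(-51 + 4) = (15 - 57) - 1/(-47) = -42 - 1*(-1/47) = -42 + 1/47 = -1973/47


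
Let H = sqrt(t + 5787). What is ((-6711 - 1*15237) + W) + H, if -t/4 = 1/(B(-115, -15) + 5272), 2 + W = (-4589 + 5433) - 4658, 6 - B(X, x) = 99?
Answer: -25764 + sqrt(155219130551)/5179 ≈ -25688.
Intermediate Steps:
B(X, x) = -93 (B(X, x) = 6 - 1*99 = 6 - 99 = -93)
W = -3816 (W = -2 + ((-4589 + 5433) - 4658) = -2 + (844 - 4658) = -2 - 3814 = -3816)
t = -4/5179 (t = -4/(-93 + 5272) = -4/5179 ≈ -0.00077235)
H = sqrt(155219130551)/5179 (H = sqrt(-4/5179 + 5787) = sqrt(29970869/5179) = sqrt(155219130551)/5179 ≈ 76.072)
((-6711 - 1*15237) + W) + H = ((-6711 - 1*15237) - 3816) + sqrt(155219130551)/5179 = ((-6711 - 15237) - 3816) + sqrt(155219130551)/5179 = (-21948 - 3816) + sqrt(155219130551)/5179 = -25764 + sqrt(155219130551)/5179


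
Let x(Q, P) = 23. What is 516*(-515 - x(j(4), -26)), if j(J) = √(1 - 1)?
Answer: -277608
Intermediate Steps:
j(J) = 0 (j(J) = √0 = 0)
516*(-515 - x(j(4), -26)) = 516*(-515 - 1*23) = 516*(-515 - 23) = 516*(-538) = -277608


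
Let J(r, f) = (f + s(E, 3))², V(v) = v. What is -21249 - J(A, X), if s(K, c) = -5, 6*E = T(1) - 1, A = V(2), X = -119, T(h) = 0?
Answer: -36625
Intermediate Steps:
A = 2
E = -⅙ (E = (0 - 1)/6 = (⅙)*(-1) = -⅙ ≈ -0.16667)
J(r, f) = (-5 + f)² (J(r, f) = (f - 5)² = (-5 + f)²)
-21249 - J(A, X) = -21249 - (-5 - 119)² = -21249 - 1*(-124)² = -21249 - 1*15376 = -21249 - 15376 = -36625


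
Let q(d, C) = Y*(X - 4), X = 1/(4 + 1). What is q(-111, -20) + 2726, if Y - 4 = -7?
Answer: 13687/5 ≈ 2737.4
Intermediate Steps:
X = ⅕ (X = 1/5 = ⅕ ≈ 0.20000)
Y = -3 (Y = 4 - 7 = -3)
q(d, C) = 57/5 (q(d, C) = -3*(⅕ - 4) = -3*(-19/5) = 57/5)
q(-111, -20) + 2726 = 57/5 + 2726 = 13687/5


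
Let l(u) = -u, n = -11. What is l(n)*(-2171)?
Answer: -23881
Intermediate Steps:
l(n)*(-2171) = -1*(-11)*(-2171) = 11*(-2171) = -23881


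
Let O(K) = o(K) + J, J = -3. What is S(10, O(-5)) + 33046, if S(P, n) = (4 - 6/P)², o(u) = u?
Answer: 826439/25 ≈ 33058.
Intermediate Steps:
O(K) = -3 + K (O(K) = K - 3 = -3 + K)
S(10, O(-5)) + 33046 = 4*(-3 + 2*10)²/10² + 33046 = 4*(1/100)*(-3 + 20)² + 33046 = 4*(1/100)*17² + 33046 = 4*(1/100)*289 + 33046 = 289/25 + 33046 = 826439/25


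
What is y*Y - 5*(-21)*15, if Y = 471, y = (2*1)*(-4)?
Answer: -2193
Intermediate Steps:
y = -8 (y = 2*(-4) = -8)
y*Y - 5*(-21)*15 = -8*471 - 5*(-21)*15 = -3768 - (-105)*15 = -3768 - 1*(-1575) = -3768 + 1575 = -2193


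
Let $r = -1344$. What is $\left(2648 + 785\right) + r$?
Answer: $2089$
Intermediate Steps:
$\left(2648 + 785\right) + r = \left(2648 + 785\right) - 1344 = 3433 - 1344 = 2089$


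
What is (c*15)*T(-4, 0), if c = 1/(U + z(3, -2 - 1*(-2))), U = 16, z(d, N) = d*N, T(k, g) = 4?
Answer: 15/4 ≈ 3.7500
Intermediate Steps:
z(d, N) = N*d
c = 1/16 (c = 1/(16 + (-2 - 1*(-2))*3) = 1/(16 + (-2 + 2)*3) = 1/(16 + 0*3) = 1/(16 + 0) = 1/16 ≈ 0.062500)
(c*15)*T(-4, 0) = ((1/16)*15)*4 = (15/16)*4 = 15/4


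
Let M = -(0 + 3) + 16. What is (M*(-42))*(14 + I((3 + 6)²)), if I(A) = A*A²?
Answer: -290174430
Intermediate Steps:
M = 13 (M = -1*3 + 16 = -3 + 16 = 13)
I(A) = A³
(M*(-42))*(14 + I((3 + 6)²)) = (13*(-42))*(14 + ((3 + 6)²)³) = -546*(14 + (9²)³) = -546*(14 + 81³) = -546*(14 + 531441) = -546*531455 = -290174430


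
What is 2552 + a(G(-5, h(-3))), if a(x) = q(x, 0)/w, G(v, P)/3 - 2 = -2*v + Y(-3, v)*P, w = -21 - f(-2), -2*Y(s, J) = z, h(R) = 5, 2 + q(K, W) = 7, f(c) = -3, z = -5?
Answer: 45931/18 ≈ 2551.7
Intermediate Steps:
q(K, W) = 5 (q(K, W) = -2 + 7 = 5)
Y(s, J) = 5/2 (Y(s, J) = -½*(-5) = 5/2)
w = -18 (w = -21 - 1*(-3) = -21 + 3 = -18)
G(v, P) = 6 - 6*v + 15*P/2 (G(v, P) = 6 + 3*(-2*v + 5*P/2) = 6 + (-6*v + 15*P/2) = 6 - 6*v + 15*P/2)
a(x) = -5/18 (a(x) = 5/(-18) = 5*(-1/18) = -5/18)
2552 + a(G(-5, h(-3))) = 2552 - 5/18 = 45931/18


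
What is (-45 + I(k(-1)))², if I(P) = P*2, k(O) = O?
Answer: 2209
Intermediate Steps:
I(P) = 2*P
(-45 + I(k(-1)))² = (-45 + 2*(-1))² = (-45 - 2)² = (-47)² = 2209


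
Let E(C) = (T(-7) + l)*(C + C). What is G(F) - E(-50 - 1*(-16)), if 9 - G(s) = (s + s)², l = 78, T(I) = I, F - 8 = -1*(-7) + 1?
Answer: 3813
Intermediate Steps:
F = 16 (F = 8 + (-1*(-7) + 1) = 8 + (7 + 1) = 8 + 8 = 16)
G(s) = 9 - 4*s² (G(s) = 9 - (s + s)² = 9 - (2*s)² = 9 - 4*s²)
E(C) = 142*C (E(C) = (-7 + 78)*(C + C) = 71*(2*C) = 142*C)
G(F) - E(-50 - 1*(-16)) = (9 - 4*16²) - 142*(-50 - 1*(-16)) = (9 - 4*256) - 142*(-50 + 16) = (9 - 1024) - 142*(-34) = -1015 - 1*(-4828) = -1015 + 4828 = 3813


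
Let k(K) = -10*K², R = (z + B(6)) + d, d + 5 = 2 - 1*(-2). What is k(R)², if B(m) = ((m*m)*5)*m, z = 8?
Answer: 139610530176100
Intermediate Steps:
B(m) = 5*m³ (B(m) = (m²*5)*m = (5*m²)*m = 5*m³)
d = -1 (d = -5 + (2 - 1*(-2)) = -5 + (2 + 2) = -5 + 4 = -1)
R = 1087 (R = (8 + 5*6³) - 1 = (8 + 5*216) - 1 = (8 + 1080) - 1 = 1088 - 1 = 1087)
k(R)² = (-10*1087²)² = (-10*1181569)² = (-11815690)² = 139610530176100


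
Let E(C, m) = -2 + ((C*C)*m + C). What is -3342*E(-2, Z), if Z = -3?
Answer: 53472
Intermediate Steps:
E(C, m) = -2 + C + m*C² (E(C, m) = -2 + (C²*m + C) = -2 + (m*C² + C) = -2 + (C + m*C²) = -2 + C + m*C²)
-3342*E(-2, Z) = -3342*(-2 - 2 - 3*(-2)²) = -3342*(-2 - 2 - 3*4) = -3342*(-2 - 2 - 12) = -3342*(-16) = 53472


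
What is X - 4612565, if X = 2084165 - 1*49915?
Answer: -2578315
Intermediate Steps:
X = 2034250 (X = 2084165 - 49915 = 2034250)
X - 4612565 = 2034250 - 4612565 = -2578315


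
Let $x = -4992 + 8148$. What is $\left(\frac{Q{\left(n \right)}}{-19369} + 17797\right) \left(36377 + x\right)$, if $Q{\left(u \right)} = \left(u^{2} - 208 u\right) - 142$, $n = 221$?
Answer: $\frac{13627316141946}{19369} \approx 7.0356 \cdot 10^{8}$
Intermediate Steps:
$x = 3156$
$Q{\left(u \right)} = -142 + u^{2} - 208 u$
$\left(\frac{Q{\left(n \right)}}{-19369} + 17797\right) \left(36377 + x\right) = \left(\frac{-142 + 221^{2} - 45968}{-19369} + 17797\right) \left(36377 + 3156\right) = \left(\left(-142 + 48841 - 45968\right) \left(- \frac{1}{19369}\right) + 17797\right) 39533 = \left(2731 \left(- \frac{1}{19369}\right) + 17797\right) 39533 = \left(- \frac{2731}{19369} + 17797\right) 39533 = \frac{344707362}{19369} \cdot 39533 = \frac{13627316141946}{19369}$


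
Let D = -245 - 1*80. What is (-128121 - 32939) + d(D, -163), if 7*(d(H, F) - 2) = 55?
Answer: -1127351/7 ≈ -1.6105e+5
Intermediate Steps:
D = -325 (D = -245 - 80 = -325)
d(H, F) = 69/7 (d(H, F) = 2 + (⅐)*55 = 2 + 55/7 = 69/7)
(-128121 - 32939) + d(D, -163) = (-128121 - 32939) + 69/7 = -161060 + 69/7 = -1127351/7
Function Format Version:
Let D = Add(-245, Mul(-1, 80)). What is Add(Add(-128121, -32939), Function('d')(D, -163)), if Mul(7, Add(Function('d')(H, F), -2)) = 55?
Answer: Rational(-1127351, 7) ≈ -1.6105e+5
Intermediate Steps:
D = -325 (D = Add(-245, -80) = -325)
Function('d')(H, F) = Rational(69, 7) (Function('d')(H, F) = Add(2, Mul(Rational(1, 7), 55)) = Add(2, Rational(55, 7)) = Rational(69, 7))
Add(Add(-128121, -32939), Function('d')(D, -163)) = Add(Add(-128121, -32939), Rational(69, 7)) = Add(-161060, Rational(69, 7)) = Rational(-1127351, 7)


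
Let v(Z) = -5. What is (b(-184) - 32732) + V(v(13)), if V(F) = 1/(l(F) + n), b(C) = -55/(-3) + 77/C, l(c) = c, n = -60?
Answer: -1173781927/35880 ≈ -32714.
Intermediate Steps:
b(C) = 55/3 + 77/C (b(C) = -55*(-⅓) + 77/C = 55/3 + 77/C)
V(F) = 1/(-60 + F) (V(F) = 1/(F - 60) = 1/(-60 + F))
(b(-184) - 32732) + V(v(13)) = ((55/3 + 77/(-184)) - 32732) + 1/(-60 - 5) = ((55/3 + 77*(-1/184)) - 32732) + 1/(-65) = ((55/3 - 77/184) - 32732) - 1/65 = (9889/552 - 32732) - 1/65 = -18058175/552 - 1/65 = -1173781927/35880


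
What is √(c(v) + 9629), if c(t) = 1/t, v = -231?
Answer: √513812838/231 ≈ 98.127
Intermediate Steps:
√(c(v) + 9629) = √(1/(-231) + 9629) = √(-1/231 + 9629) = √(2224298/231) = √513812838/231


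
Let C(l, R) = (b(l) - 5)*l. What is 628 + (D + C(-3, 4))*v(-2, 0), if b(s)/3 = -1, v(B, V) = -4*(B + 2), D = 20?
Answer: 628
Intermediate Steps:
v(B, V) = -8 - 4*B (v(B, V) = -4*(2 + B) = -8 - 4*B)
b(s) = -3 (b(s) = 3*(-1) = -3)
C(l, R) = -8*l (C(l, R) = (-3 - 5)*l = -8*l)
628 + (D + C(-3, 4))*v(-2, 0) = 628 + (20 - 8*(-3))*(-8 - 4*(-2)) = 628 + (20 + 24)*(-8 + 8) = 628 + 44*0 = 628 + 0 = 628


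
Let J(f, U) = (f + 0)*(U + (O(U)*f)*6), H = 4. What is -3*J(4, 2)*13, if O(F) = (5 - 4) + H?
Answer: -19032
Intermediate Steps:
O(F) = 5 (O(F) = (5 - 4) + 4 = 1 + 4 = 5)
J(f, U) = f*(U + 30*f) (J(f, U) = (f + 0)*(U + (5*f)*6) = f*(U + 30*f))
-3*J(4, 2)*13 = -12*(2 + 30*4)*13 = -12*(2 + 120)*13 = -12*122*13 = -3*488*13 = -1464*13 = -19032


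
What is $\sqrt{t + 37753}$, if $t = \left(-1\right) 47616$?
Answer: $i \sqrt{9863} \approx 99.313 i$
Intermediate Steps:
$t = -47616$
$\sqrt{t + 37753} = \sqrt{-47616 + 37753} = \sqrt{-9863} = i \sqrt{9863}$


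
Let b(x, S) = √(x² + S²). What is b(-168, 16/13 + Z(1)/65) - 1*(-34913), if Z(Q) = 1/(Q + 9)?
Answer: 34913 + 3*√1325031289/650 ≈ 35081.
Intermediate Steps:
Z(Q) = 1/(9 + Q)
b(x, S) = √(S² + x²)
b(-168, 16/13 + Z(1)/65) - 1*(-34913) = √((16/13 + 1/((9 + 1)*65))² + (-168)²) - 1*(-34913) = √((16*(1/13) + (1/65)/10)² + 28224) + 34913 = √((16/13 + (⅒)*(1/65))² + 28224) + 34913 = √((16/13 + 1/650)² + 28224) + 34913 = √((801/650)² + 28224) + 34913 = √(641601/422500 + 28224) + 34913 = √(11925281601/422500) + 34913 = 3*√1325031289/650 + 34913 = 34913 + 3*√1325031289/650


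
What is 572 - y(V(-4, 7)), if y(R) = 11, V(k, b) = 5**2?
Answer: 561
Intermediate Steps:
V(k, b) = 25
572 - y(V(-4, 7)) = 572 - 1*11 = 572 - 11 = 561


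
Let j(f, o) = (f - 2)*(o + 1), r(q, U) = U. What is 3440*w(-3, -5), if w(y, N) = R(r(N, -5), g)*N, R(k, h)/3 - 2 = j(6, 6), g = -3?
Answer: -1548000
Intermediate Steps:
j(f, o) = (1 + o)*(-2 + f) (j(f, o) = (-2 + f)*(1 + o) = (1 + o)*(-2 + f))
R(k, h) = 90 (R(k, h) = 6 + 3*(-2 + 6 - 2*6 + 6*6) = 6 + 3*(-2 + 6 - 12 + 36) = 6 + 3*28 = 6 + 84 = 90)
w(y, N) = 90*N
3440*w(-3, -5) = 3440*(90*(-5)) = 3440*(-450) = -1548000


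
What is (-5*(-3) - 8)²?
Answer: 49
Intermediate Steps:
(-5*(-3) - 8)² = (15 - 8)² = 7² = 49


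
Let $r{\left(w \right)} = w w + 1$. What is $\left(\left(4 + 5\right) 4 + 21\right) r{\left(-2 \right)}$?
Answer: $285$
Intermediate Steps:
$r{\left(w \right)} = 1 + w^{2}$ ($r{\left(w \right)} = w^{2} + 1 = 1 + w^{2}$)
$\left(\left(4 + 5\right) 4 + 21\right) r{\left(-2 \right)} = \left(\left(4 + 5\right) 4 + 21\right) \left(1 + \left(-2\right)^{2}\right) = \left(9 \cdot 4 + 21\right) \left(1 + 4\right) = \left(36 + 21\right) 5 = 57 \cdot 5 = 285$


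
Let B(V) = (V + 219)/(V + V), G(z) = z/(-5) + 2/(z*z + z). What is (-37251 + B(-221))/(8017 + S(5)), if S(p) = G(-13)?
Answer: -246974100/53170033 ≈ -4.6450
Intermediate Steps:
G(z) = 2/(z + z²) - z/5 (G(z) = z*(-⅕) + 2/(z² + z) = -z/5 + 2/(z + z²) = 2/(z + z²) - z/5)
S(p) = 1019/390 (S(p) = (⅕)*(10 - 1*(-13)² - 1*(-13)³)/(-13*(1 - 13)) = (⅕)*(-1/13)*(10 - 1*169 - 1*(-2197))/(-12) = (⅕)*(-1/13)*(-1/12)*(10 - 169 + 2197) = (⅕)*(-1/13)*(-1/12)*2038 = 1019/390)
B(V) = (219 + V)/(2*V) (B(V) = (219 + V)/((2*V)) = (219 + V)*(1/(2*V)) = (219 + V)/(2*V))
(-37251 + B(-221))/(8017 + S(5)) = (-37251 + (½)*(219 - 221)/(-221))/(8017 + 1019/390) = (-37251 + (½)*(-1/221)*(-2))/(3127649/390) = (-37251 + 1/221)*(390/3127649) = -8232470/221*390/3127649 = -246974100/53170033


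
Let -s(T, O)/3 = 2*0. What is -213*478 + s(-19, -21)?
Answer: -101814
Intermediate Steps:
s(T, O) = 0 (s(T, O) = -6*0 = -3*0 = 0)
-213*478 + s(-19, -21) = -213*478 + 0 = -101814 + 0 = -101814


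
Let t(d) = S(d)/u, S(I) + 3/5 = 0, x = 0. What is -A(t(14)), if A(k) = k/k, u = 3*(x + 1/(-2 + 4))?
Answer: -1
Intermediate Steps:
u = 3/2 (u = 3*(0 + 1/(-2 + 4)) = 3*(0 + 1/2) = 3*(1/2) = 3/2 ≈ 1.5000)
S(I) = -3/5 (S(I) = -3/5 + 0 = -3/5)
t(d) = -2/5 (t(d) = -3/(5*3/2) = -3/5*2/3 = -2/5)
A(k) = 1
-A(t(14)) = -1*1 = -1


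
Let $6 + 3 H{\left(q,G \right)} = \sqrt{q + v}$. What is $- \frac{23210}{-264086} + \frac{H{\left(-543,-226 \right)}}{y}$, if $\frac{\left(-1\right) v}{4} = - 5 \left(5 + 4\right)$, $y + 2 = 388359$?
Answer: $\frac{4506618899}{51279823351} + \frac{11 i \sqrt{3}}{1165071} \approx 0.087883 + 1.6353 \cdot 10^{-5} i$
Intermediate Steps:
$y = 388357$ ($y = -2 + 388359 = 388357$)
$v = 180$ ($v = - 4 \left(- 5 \left(5 + 4\right)\right) = - 4 \left(\left(-5\right) 9\right) = \left(-4\right) \left(-45\right) = 180$)
$H{\left(q,G \right)} = -2 + \frac{\sqrt{180 + q}}{3}$ ($H{\left(q,G \right)} = -2 + \frac{\sqrt{q + 180}}{3} = -2 + \frac{\sqrt{180 + q}}{3}$)
$- \frac{23210}{-264086} + \frac{H{\left(-543,-226 \right)}}{y} = - \frac{23210}{-264086} + \frac{-2 + \frac{\sqrt{180 - 543}}{3}}{388357} = \left(-23210\right) \left(- \frac{1}{264086}\right) + \left(-2 + \frac{\sqrt{-363}}{3}\right) \frac{1}{388357} = \frac{11605}{132043} + \left(-2 + \frac{11 i \sqrt{3}}{3}\right) \frac{1}{388357} = \frac{11605}{132043} - \left(\frac{2}{388357} - \frac{11 i \sqrt{3}}{1165071}\right) = \frac{4506618899}{51279823351} + \frac{11 i \sqrt{3}}{1165071}$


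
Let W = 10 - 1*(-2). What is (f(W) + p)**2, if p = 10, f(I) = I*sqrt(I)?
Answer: 1828 + 480*sqrt(3) ≈ 2659.4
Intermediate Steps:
W = 12 (W = 10 + 2 = 12)
f(I) = I**(3/2)
(f(W) + p)**2 = (12**(3/2) + 10)**2 = (24*sqrt(3) + 10)**2 = (10 + 24*sqrt(3))**2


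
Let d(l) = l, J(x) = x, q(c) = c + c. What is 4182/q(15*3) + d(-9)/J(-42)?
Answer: 9803/210 ≈ 46.681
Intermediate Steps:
q(c) = 2*c
4182/q(15*3) + d(-9)/J(-42) = 4182/((2*(15*3))) - 9/(-42) = 4182/((2*45)) - 9*(-1/42) = 4182/90 + 3/14 = 4182*(1/90) + 3/14 = 697/15 + 3/14 = 9803/210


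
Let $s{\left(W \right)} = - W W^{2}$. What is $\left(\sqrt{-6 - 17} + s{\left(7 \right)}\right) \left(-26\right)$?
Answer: $8918 - 26 i \sqrt{23} \approx 8918.0 - 124.69 i$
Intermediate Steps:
$s{\left(W \right)} = - W^{3}$
$\left(\sqrt{-6 - 17} + s{\left(7 \right)}\right) \left(-26\right) = \left(\sqrt{-6 - 17} - 7^{3}\right) \left(-26\right) = \left(\sqrt{-23} - 343\right) \left(-26\right) = \left(i \sqrt{23} - 343\right) \left(-26\right) = \left(-343 + i \sqrt{23}\right) \left(-26\right) = 8918 - 26 i \sqrt{23}$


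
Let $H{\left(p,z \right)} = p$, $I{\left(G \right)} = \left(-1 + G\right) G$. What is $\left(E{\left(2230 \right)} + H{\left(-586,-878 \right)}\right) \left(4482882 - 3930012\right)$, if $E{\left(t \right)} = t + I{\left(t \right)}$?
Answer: $2749043241180$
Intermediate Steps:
$I{\left(G \right)} = G \left(-1 + G\right)$
$E{\left(t \right)} = t + t \left(-1 + t\right)$
$\left(E{\left(2230 \right)} + H{\left(-586,-878 \right)}\right) \left(4482882 - 3930012\right) = \left(2230^{2} - 586\right) \left(4482882 - 3930012\right) = \left(4972900 - 586\right) 552870 = 4972314 \cdot 552870 = 2749043241180$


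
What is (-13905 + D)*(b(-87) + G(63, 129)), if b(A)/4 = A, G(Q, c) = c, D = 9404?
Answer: 985719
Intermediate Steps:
b(A) = 4*A
(-13905 + D)*(b(-87) + G(63, 129)) = (-13905 + 9404)*(4*(-87) + 129) = -4501*(-348 + 129) = -4501*(-219) = 985719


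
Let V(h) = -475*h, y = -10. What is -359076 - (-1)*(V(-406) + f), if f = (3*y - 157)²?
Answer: -131257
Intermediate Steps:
f = 34969 (f = (3*(-10) - 157)² = (-30 - 157)² = (-187)² = 34969)
-359076 - (-1)*(V(-406) + f) = -359076 - (-1)*(-475*(-406) + 34969) = -359076 - (-1)*(192850 + 34969) = -359076 - (-1)*227819 = -359076 - 1*(-227819) = -359076 + 227819 = -131257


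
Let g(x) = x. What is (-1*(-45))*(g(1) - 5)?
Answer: -180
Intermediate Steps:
(-1*(-45))*(g(1) - 5) = (-1*(-45))*(1 - 5) = 45*(-4) = -180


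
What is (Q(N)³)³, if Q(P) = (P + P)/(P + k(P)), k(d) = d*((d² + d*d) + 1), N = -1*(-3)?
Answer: 1/1000000000 ≈ 1.0000e-9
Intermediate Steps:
N = 3
k(d) = d*(1 + 2*d²) (k(d) = d*((d² + d²) + 1) = d*(2*d² + 1) = d*(1 + 2*d²))
Q(P) = 2*P/(2*P + 2*P³) (Q(P) = (P + P)/(P + (P + 2*P³)) = (2*P)/(2*P + 2*P³) = 2*P/(2*P + 2*P³))
(Q(N)³)³ = ((1/(1 + 3²))³)³ = ((1/(1 + 9))³)³ = ((1/10)³)³ = ((⅒)³)³ = (1/1000)³ = 1/1000000000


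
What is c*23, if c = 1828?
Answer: 42044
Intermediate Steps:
c*23 = 1828*23 = 42044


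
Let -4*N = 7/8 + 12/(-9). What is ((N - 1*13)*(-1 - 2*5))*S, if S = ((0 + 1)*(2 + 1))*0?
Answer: 0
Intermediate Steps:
N = 11/96 (N = -(7/8 + 12/(-9))/4 = -(7*(⅛) + 12*(-⅑))/4 = -(7/8 - 4/3)/4 = -¼*(-11/24) = 11/96 ≈ 0.11458)
S = 0 (S = (1*3)*0 = 3*0 = 0)
((N - 1*13)*(-1 - 2*5))*S = ((11/96 - 1*13)*(-1 - 2*5))*0 = ((11/96 - 13)*(-1 - 10))*0 = -1237/96*(-11)*0 = (13607/96)*0 = 0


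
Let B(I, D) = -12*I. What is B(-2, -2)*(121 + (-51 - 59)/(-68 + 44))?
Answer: 3014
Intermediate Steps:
B(-2, -2)*(121 + (-51 - 59)/(-68 + 44)) = (-12*(-2))*(121 + (-51 - 59)/(-68 + 44)) = 24*(121 - 110/(-24)) = 24*(121 - 110*(-1/24)) = 24*(121 + 55/12) = 24*(1507/12) = 3014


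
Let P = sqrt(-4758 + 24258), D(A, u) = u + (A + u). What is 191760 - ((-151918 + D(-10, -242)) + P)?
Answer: 344172 - 10*sqrt(195) ≈ 3.4403e+5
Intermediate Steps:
D(A, u) = A + 2*u
P = 10*sqrt(195) (P = sqrt(19500) = 10*sqrt(195) ≈ 139.64)
191760 - ((-151918 + D(-10, -242)) + P) = 191760 - ((-151918 + (-10 + 2*(-242))) + 10*sqrt(195)) = 191760 - ((-151918 + (-10 - 484)) + 10*sqrt(195)) = 191760 - ((-151918 - 494) + 10*sqrt(195)) = 191760 - (-152412 + 10*sqrt(195)) = 191760 + (152412 - 10*sqrt(195)) = 344172 - 10*sqrt(195)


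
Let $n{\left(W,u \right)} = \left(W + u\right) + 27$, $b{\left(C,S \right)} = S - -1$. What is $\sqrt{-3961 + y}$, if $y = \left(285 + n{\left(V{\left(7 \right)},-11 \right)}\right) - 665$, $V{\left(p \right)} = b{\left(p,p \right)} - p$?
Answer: $2 i \sqrt{1081} \approx 65.757 i$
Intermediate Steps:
$b{\left(C,S \right)} = 1 + S$ ($b{\left(C,S \right)} = S + 1 = 1 + S$)
$V{\left(p \right)} = 1$ ($V{\left(p \right)} = \left(1 + p\right) - p = 1$)
$n{\left(W,u \right)} = 27 + W + u$
$y = -363$ ($y = \left(285 + \left(27 + 1 - 11\right)\right) - 665 = \left(285 + 17\right) - 665 = 302 - 665 = -363$)
$\sqrt{-3961 + y} = \sqrt{-3961 - 363} = \sqrt{-4324} = 2 i \sqrt{1081}$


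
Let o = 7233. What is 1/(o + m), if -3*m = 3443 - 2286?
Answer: 3/20542 ≈ 0.00014604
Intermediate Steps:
m = -1157/3 (m = -(3443 - 2286)/3 = -1/3*1157 = -1157/3 ≈ -385.67)
1/(o + m) = 1/(7233 - 1157/3) = 1/(20542/3) = 3/20542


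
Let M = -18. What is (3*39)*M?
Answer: -2106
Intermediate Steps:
(3*39)*M = (3*39)*(-18) = 117*(-18) = -2106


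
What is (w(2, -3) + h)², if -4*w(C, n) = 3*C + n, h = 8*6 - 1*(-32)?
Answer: 100489/16 ≈ 6280.6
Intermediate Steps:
h = 80 (h = 48 + 32 = 80)
w(C, n) = -3*C/4 - n/4 (w(C, n) = -(3*C + n)/4 = -(n + 3*C)/4 = -3*C/4 - n/4)
(w(2, -3) + h)² = ((-¾*2 - ¼*(-3)) + 80)² = ((-3/2 + ¾) + 80)² = (-¾ + 80)² = (317/4)² = 100489/16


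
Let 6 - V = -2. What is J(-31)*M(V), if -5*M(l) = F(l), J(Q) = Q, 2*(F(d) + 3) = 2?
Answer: -62/5 ≈ -12.400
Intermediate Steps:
V = 8 (V = 6 - 1*(-2) = 6 + 2 = 8)
F(d) = -2 (F(d) = -3 + (½)*2 = -3 + 1 = -2)
M(l) = ⅖ (M(l) = -⅕*(-2) = ⅖)
J(-31)*M(V) = -31*⅖ = -62/5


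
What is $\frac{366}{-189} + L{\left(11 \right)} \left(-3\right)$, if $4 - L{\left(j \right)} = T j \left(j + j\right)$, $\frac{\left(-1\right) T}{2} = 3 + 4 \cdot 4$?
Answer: $- \frac{1738922}{63} \approx -27602.0$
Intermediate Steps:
$T = -38$ ($T = - 2 \left(3 + 4 \cdot 4\right) = - 2 \left(3 + 16\right) = \left(-2\right) 19 = -38$)
$L{\left(j \right)} = 4 + 76 j^{2}$ ($L{\left(j \right)} = 4 - - 38 j \left(j + j\right) = 4 - - 38 j 2 j = 4 - - 38 \cdot 2 j^{2} = 4 - - 76 j^{2} = 4 + 76 j^{2}$)
$\frac{366}{-189} + L{\left(11 \right)} \left(-3\right) = \frac{366}{-189} + \left(4 + 76 \cdot 11^{2}\right) \left(-3\right) = 366 \left(- \frac{1}{189}\right) + \left(4 + 76 \cdot 121\right) \left(-3\right) = - \frac{122}{63} + \left(4 + 9196\right) \left(-3\right) = - \frac{122}{63} + 9200 \left(-3\right) = - \frac{122}{63} - 27600 = - \frac{1738922}{63}$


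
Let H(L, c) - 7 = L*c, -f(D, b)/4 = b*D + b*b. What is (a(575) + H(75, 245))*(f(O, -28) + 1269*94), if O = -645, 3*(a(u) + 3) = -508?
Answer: 2398759390/3 ≈ 7.9959e+8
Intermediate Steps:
a(u) = -517/3 (a(u) = -3 + (⅓)*(-508) = -3 - 508/3 = -517/3)
f(D, b) = -4*b² - 4*D*b (f(D, b) = -4*(b*D + b*b) = -4*(D*b + b²) = -4*(b² + D*b) = -4*b² - 4*D*b)
H(L, c) = 7 + L*c
(a(575) + H(75, 245))*(f(O, -28) + 1269*94) = (-517/3 + (7 + 75*245))*(-4*(-28)*(-645 - 28) + 1269*94) = (-517/3 + (7 + 18375))*(-4*(-28)*(-673) + 119286) = (-517/3 + 18382)*(-75376 + 119286) = (54629/3)*43910 = 2398759390/3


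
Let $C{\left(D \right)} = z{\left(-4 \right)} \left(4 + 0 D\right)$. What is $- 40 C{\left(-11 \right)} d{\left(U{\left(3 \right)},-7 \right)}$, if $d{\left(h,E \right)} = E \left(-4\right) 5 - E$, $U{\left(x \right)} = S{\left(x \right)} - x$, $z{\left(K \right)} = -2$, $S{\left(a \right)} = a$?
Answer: $47040$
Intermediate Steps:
$U{\left(x \right)} = 0$ ($U{\left(x \right)} = x - x = 0$)
$d{\left(h,E \right)} = - 21 E$ ($d{\left(h,E \right)} = - 4 E 5 - E = - 20 E - E = - 21 E$)
$C{\left(D \right)} = -8$ ($C{\left(D \right)} = - 2 \left(4 + 0 D\right) = - 2 \left(4 + 0\right) = \left(-2\right) 4 = -8$)
$- 40 C{\left(-11 \right)} d{\left(U{\left(3 \right)},-7 \right)} = \left(-40\right) \left(-8\right) \left(\left(-21\right) \left(-7\right)\right) = 320 \cdot 147 = 47040$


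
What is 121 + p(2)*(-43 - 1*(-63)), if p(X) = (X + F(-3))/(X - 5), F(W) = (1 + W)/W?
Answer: 929/9 ≈ 103.22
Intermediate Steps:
F(W) = (1 + W)/W
p(X) = (2/3 + X)/(-5 + X) (p(X) = (X + (1 - 3)/(-3))/(X - 5) = (X - 1/3*(-2))/(-5 + X) = (X + 2/3)/(-5 + X) = (2/3 + X)/(-5 + X))
121 + p(2)*(-43 - 1*(-63)) = 121 + ((2/3 + 2)/(-5 + 2))*(-43 - 1*(-63)) = 121 + ((8/3)/(-3))*(-43 + 63) = 121 - 1/3*8/3*20 = 121 - 8/9*20 = 121 - 160/9 = 929/9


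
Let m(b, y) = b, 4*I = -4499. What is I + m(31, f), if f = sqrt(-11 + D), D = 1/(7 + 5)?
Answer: -4375/4 ≈ -1093.8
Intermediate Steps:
I = -4499/4 (I = (1/4)*(-4499) = -4499/4 ≈ -1124.8)
D = 1/12 ≈ 0.083333
f = I*sqrt(393)/6 (f = sqrt(-11 + 1/12) = sqrt(-131/12) = I*sqrt(393)/6 ≈ 3.304*I)
I + m(31, f) = -4499/4 + 31 = -4375/4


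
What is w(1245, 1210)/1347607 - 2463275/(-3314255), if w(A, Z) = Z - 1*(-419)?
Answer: 664985110864/893262647557 ≈ 0.74444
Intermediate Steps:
w(A, Z) = 419 + Z (w(A, Z) = Z + 419 = 419 + Z)
w(1245, 1210)/1347607 - 2463275/(-3314255) = (419 + 1210)/1347607 - 2463275/(-3314255) = 1629*(1/1347607) - 2463275*(-1/3314255) = 1629/1347607 + 492655/662851 = 664985110864/893262647557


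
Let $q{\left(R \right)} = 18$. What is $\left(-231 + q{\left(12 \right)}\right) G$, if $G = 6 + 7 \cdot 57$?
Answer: $-86265$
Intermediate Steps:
$G = 405$ ($G = 6 + 399 = 405$)
$\left(-231 + q{\left(12 \right)}\right) G = \left(-231 + 18\right) 405 = \left(-213\right) 405 = -86265$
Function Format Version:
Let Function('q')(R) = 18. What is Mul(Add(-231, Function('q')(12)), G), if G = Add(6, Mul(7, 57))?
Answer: -86265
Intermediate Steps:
G = 405 (G = Add(6, 399) = 405)
Mul(Add(-231, Function('q')(12)), G) = Mul(Add(-231, 18), 405) = Mul(-213, 405) = -86265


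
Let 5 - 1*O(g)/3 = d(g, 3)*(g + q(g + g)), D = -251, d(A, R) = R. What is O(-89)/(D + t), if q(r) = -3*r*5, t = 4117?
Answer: -11607/1933 ≈ -6.0047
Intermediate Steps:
q(r) = -15*r
O(g) = 15 + 261*g (O(g) = 15 - 9*(g - 15*(g + g)) = 15 - 9*(g - 30*g) = 15 - 9*(-29*g) = 15 - (-261)*g = 15 + 261*g)
O(-89)/(D + t) = (15 + 261*(-89))/(-251 + 4117) = (15 - 23229)/3866 = -23214*1/3866 = -11607/1933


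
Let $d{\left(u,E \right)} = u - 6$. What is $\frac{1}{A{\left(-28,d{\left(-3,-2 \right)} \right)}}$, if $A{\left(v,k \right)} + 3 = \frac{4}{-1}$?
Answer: $- \frac{1}{7} \approx -0.14286$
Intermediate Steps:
$d{\left(u,E \right)} = -6 + u$ ($d{\left(u,E \right)} = u - 6 = -6 + u$)
$A{\left(v,k \right)} = -7$ ($A{\left(v,k \right)} = -3 + \frac{4}{-1} = -3 + 4 \left(-1\right) = -3 - 4 = -7$)
$\frac{1}{A{\left(-28,d{\left(-3,-2 \right)} \right)}} = \frac{1}{-7} = - \frac{1}{7}$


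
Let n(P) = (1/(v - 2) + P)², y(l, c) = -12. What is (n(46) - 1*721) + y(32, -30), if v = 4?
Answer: 5717/4 ≈ 1429.3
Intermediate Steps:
n(P) = (½ + P)² (n(P) = (1/(4 - 2) + P)² = (1/2 + P)² = (½ + P)²)
(n(46) - 1*721) + y(32, -30) = ((1 + 2*46)²/4 - 1*721) - 12 = ((1 + 92)²/4 - 721) - 12 = ((¼)*93² - 721) - 12 = ((¼)*8649 - 721) - 12 = (8649/4 - 721) - 12 = 5765/4 - 12 = 5717/4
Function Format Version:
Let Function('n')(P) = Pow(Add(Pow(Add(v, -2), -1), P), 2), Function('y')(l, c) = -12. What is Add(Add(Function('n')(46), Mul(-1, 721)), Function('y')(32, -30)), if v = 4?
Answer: Rational(5717, 4) ≈ 1429.3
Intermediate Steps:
Function('n')(P) = Pow(Add(Rational(1, 2), P), 2) (Function('n')(P) = Pow(Add(Pow(Add(4, -2), -1), P), 2) = Pow(Add(Pow(2, -1), P), 2) = Pow(Add(Rational(1, 2), P), 2))
Add(Add(Function('n')(46), Mul(-1, 721)), Function('y')(32, -30)) = Add(Add(Mul(Rational(1, 4), Pow(Add(1, Mul(2, 46)), 2)), Mul(-1, 721)), -12) = Add(Add(Mul(Rational(1, 4), Pow(Add(1, 92), 2)), -721), -12) = Add(Add(Mul(Rational(1, 4), Pow(93, 2)), -721), -12) = Add(Add(Mul(Rational(1, 4), 8649), -721), -12) = Add(Add(Rational(8649, 4), -721), -12) = Add(Rational(5765, 4), -12) = Rational(5717, 4)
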